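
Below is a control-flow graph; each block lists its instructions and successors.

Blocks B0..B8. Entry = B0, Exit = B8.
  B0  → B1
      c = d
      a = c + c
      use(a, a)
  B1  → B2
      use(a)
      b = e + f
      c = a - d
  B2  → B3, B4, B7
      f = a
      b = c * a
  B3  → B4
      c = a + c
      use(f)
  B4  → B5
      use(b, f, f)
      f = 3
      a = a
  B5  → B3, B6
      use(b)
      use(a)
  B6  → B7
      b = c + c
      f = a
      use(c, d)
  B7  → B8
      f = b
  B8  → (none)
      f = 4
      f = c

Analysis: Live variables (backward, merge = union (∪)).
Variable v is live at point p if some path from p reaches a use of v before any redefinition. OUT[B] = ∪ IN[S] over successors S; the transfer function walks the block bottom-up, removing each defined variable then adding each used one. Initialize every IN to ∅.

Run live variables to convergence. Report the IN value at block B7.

Answer: {b, c}

Derivation:
Per-block solution:
  B0:  IN={d, e, f}  OUT={a, d, e, f}
  B1:  IN={a, d, e, f}  OUT={a, c, d}
  B2:  IN={a, c, d}  OUT={a, b, c, d, f}
  B3:  IN={a, b, c, d, f}  OUT={a, b, c, d, f}
  B4:  IN={a, b, c, d, f}  OUT={a, b, c, d, f}
  B5:  IN={a, b, c, d, f}  OUT={a, b, c, d, f}
  B6:  IN={a, c, d}  OUT={b, c}
  B7:  IN={b, c}  OUT={c}
  B8:  IN={c}  OUT={}

Merge at B7: OUT[B7] = IN[B8] = {c}
Applying B7's transfer function to that OUT value gives IN[B7] (row B7 above).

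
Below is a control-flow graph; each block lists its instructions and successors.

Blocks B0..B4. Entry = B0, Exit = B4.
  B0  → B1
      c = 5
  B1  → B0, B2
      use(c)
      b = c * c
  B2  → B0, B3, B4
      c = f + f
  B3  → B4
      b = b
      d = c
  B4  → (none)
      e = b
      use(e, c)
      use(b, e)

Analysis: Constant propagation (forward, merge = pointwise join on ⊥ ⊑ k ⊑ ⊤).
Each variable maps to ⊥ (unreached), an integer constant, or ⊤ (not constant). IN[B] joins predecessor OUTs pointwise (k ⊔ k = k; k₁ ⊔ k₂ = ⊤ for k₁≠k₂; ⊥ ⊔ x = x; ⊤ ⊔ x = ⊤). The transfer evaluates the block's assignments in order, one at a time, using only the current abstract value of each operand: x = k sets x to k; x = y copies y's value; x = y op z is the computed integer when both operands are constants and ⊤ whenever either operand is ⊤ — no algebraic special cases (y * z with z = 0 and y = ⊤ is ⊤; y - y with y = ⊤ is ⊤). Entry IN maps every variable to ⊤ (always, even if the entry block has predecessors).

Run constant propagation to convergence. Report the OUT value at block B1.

Fixpoint table:
  B0:   IN=(all ⊤)   OUT={c:5; rest ⊤}
  B1:   IN={c:5; rest ⊤}   OUT={b:25, c:5; rest ⊤}
  B2:   IN={b:25, c:5; rest ⊤}   OUT={b:25; rest ⊤}
  B3:   IN={b:25; rest ⊤}   OUT={b:25; rest ⊤}
  B4:   IN={b:25; rest ⊤}   OUT={b:25, e:25; rest ⊤}

Merge at B1: IN[B1] = OUT[B0] = {a: ⊤, b: ⊤, c: 5, d: ⊤, e: ⊤, f: ⊤}
Applying B1's transfer function to that IN value gives OUT[B1] (row B1 above).

Answer: {a: ⊤, b: 25, c: 5, d: ⊤, e: ⊤, f: ⊤}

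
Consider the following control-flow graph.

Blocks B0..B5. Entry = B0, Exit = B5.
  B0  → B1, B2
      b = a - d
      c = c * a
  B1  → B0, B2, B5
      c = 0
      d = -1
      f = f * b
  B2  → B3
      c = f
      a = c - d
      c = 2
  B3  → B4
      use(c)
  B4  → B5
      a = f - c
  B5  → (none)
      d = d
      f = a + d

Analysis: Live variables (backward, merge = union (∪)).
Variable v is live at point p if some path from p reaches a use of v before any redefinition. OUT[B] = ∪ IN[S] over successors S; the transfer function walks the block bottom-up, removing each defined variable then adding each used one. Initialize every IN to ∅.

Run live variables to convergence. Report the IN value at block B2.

Per-block solution:
  B0:   IN={a, c, d, f}   OUT={a, b, d, f}
  B1:   IN={a, b, f}   OUT={a, c, d, f}
  B2:   IN={d, f}   OUT={c, d, f}
  B3:   IN={c, d, f}   OUT={c, d, f}
  B4:   IN={c, d, f}   OUT={a, d}
  B5:   IN={a, d}   OUT={}

Merge at B2: OUT[B2] = IN[B3] = {c, d, f}
Applying B2's transfer function to that OUT value gives IN[B2] (row B2 above).

Answer: {d, f}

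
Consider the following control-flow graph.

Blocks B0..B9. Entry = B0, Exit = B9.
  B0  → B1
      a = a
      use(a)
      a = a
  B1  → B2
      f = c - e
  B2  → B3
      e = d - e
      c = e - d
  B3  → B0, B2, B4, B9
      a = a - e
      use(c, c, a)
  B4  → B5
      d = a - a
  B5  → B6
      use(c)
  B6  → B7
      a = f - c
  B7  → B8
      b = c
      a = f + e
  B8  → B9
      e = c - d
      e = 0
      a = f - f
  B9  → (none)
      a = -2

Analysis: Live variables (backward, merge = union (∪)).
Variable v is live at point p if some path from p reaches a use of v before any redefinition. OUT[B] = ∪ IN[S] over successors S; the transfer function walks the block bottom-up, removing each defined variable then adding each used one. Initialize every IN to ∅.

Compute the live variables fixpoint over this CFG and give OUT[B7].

Converged values:
  B0:   IN={a, c, d, e}   OUT={a, c, d, e}
  B1:   IN={a, c, d, e}   OUT={a, d, e, f}
  B2:   IN={a, d, e, f}   OUT={a, c, d, e, f}
  B3:   IN={a, c, d, e, f}   OUT={a, c, d, e, f}
  B4:   IN={a, c, e, f}   OUT={c, d, e, f}
  B5:   IN={c, d, e, f}   OUT={c, d, e, f}
  B6:   IN={c, d, e, f}   OUT={c, d, e, f}
  B7:   IN={c, d, e, f}   OUT={c, d, f}
  B8:   IN={c, d, f}   OUT={}
  B9:   IN={}   OUT={}

Merge at B7: OUT[B7] = IN[B8] = {c, d, f}

Answer: {c, d, f}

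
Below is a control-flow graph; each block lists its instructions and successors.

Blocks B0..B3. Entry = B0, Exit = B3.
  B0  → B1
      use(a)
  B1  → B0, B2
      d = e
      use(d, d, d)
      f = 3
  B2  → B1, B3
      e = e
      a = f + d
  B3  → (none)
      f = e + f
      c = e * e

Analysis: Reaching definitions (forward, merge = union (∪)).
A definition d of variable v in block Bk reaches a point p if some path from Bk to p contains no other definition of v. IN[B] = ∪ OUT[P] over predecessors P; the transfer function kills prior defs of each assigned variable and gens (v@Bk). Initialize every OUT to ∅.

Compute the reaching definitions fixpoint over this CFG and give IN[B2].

Fixpoint table:
  B0:   IN={a@B2, d@B1, e@B2, f@B1}   OUT={a@B2, d@B1, e@B2, f@B1}
  B1:   IN={a@B2, d@B1, e@B2, f@B1}   OUT={a@B2, d@B1, e@B2, f@B1}
  B2:   IN={a@B2, d@B1, e@B2, f@B1}   OUT={a@B2, d@B1, e@B2, f@B1}
  B3:   IN={a@B2, d@B1, e@B2, f@B1}   OUT={a@B2, c@B3, d@B1, e@B2, f@B3}

Merge at B2: IN[B2] = OUT[B1] = {a@B2, d@B1, e@B2, f@B1}

Answer: {a@B2, d@B1, e@B2, f@B1}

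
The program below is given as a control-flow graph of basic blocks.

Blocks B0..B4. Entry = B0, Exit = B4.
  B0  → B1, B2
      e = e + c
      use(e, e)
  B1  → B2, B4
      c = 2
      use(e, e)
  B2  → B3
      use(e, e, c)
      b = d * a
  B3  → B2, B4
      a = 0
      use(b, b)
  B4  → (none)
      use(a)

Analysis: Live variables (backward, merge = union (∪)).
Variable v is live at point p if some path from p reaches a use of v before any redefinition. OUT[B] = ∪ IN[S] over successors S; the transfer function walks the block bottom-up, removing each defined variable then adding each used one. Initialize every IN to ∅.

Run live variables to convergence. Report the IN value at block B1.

Answer: {a, d, e}

Derivation:
Per-block solution:
  B0: | IN={a, c, d, e} | OUT={a, c, d, e}
  B1: | IN={a, d, e} | OUT={a, c, d, e}
  B2: | IN={a, c, d, e} | OUT={b, c, d, e}
  B3: | IN={b, c, d, e} | OUT={a, c, d, e}
  B4: | IN={a} | OUT={}

Merge at B1: OUT[B1] = IN[B2] ⊔ IN[B4] = {a, c, d, e}
Applying B1's transfer function to that OUT value gives IN[B1] (row B1 above).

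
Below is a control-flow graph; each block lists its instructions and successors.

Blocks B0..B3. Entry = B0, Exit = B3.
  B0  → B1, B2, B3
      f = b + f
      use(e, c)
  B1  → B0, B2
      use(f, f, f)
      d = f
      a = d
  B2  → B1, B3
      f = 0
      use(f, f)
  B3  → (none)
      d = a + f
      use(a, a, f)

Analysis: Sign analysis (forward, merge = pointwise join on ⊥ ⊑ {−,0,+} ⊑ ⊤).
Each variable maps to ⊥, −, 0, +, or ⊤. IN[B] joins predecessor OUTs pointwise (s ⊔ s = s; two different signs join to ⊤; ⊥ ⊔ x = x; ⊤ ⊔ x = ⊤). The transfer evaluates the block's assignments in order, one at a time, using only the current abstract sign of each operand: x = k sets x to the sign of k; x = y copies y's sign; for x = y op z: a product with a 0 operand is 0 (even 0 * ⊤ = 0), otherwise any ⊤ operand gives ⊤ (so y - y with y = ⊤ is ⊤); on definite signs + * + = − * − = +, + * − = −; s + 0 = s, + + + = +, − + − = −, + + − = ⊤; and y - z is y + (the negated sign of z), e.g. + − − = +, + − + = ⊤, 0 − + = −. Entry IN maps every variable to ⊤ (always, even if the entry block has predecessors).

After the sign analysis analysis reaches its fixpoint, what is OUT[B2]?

Answer: {a: ⊤, b: ⊤, c: ⊤, d: ⊤, e: ⊤, f: 0}

Trace:
Per-block solution:
  B0:  IN=(all ⊤)  OUT=(all ⊤)
  B1:  IN=(all ⊤)  OUT=(all ⊤)
  B2:  IN=(all ⊤)  OUT={f:0; rest ⊤}
  B3:  IN=(all ⊤)  OUT=(all ⊤)

Merge at B2: IN[B2] = OUT[B0] ⊔ OUT[B1] = {a: ⊤, b: ⊤, c: ⊤, d: ⊤, e: ⊤, f: ⊤}
Applying B2's transfer function to that IN value gives OUT[B2] (row B2 above).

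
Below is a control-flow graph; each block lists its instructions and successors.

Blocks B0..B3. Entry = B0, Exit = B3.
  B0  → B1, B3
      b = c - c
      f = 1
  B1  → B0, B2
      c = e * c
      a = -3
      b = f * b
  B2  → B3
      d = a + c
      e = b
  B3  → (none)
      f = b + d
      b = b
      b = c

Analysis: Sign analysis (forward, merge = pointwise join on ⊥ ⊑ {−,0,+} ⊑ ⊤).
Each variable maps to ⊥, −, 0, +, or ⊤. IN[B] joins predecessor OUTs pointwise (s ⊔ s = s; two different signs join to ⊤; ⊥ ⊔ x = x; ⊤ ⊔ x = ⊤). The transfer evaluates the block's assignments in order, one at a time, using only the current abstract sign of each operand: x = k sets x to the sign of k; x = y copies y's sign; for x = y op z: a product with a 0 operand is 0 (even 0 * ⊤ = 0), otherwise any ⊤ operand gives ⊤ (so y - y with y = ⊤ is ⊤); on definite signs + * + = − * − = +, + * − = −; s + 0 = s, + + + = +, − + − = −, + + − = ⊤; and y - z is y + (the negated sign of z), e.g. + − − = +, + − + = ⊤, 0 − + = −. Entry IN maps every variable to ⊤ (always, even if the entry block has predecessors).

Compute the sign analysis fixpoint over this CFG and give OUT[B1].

Answer: {a: -, b: ⊤, c: ⊤, d: ⊤, e: ⊤, f: +}

Working:
Per-block solution:
  B0: | IN=(all ⊤) | OUT={f:+; rest ⊤}
  B1: | IN={f:+; rest ⊤} | OUT={a:-, f:+; rest ⊤}
  B2: | IN={a:-, f:+; rest ⊤} | OUT={a:-, f:+; rest ⊤}
  B3: | IN={f:+; rest ⊤} | OUT=(all ⊤)

Merge at B1: IN[B1] = OUT[B0] = {a: ⊤, b: ⊤, c: ⊤, d: ⊤, e: ⊤, f: +}
Applying B1's transfer function to that IN value gives OUT[B1] (row B1 above).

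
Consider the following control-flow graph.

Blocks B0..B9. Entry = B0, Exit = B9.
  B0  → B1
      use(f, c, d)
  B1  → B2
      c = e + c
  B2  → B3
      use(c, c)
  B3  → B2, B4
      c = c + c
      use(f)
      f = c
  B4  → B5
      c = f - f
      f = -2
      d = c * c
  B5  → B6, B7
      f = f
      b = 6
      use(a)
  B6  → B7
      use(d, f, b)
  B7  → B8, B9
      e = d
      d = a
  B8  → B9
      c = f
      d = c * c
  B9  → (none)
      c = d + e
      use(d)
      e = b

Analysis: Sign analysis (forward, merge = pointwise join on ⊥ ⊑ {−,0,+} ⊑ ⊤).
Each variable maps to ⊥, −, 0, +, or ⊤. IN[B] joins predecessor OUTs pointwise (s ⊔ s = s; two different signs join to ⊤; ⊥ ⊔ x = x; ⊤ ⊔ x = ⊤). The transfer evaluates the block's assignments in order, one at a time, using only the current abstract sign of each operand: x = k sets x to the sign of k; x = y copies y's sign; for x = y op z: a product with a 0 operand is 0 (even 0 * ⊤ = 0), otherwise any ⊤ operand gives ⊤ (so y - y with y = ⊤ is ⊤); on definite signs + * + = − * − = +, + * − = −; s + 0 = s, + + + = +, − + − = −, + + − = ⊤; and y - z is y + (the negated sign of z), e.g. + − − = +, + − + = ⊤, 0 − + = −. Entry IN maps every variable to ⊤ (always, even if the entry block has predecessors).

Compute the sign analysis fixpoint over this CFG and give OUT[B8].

Answer: {a: ⊤, b: +, c: -, d: +, e: ⊤, f: -}

Working:
Converged values:
  B0:  IN=(all ⊤)  OUT=(all ⊤)
  B1:  IN=(all ⊤)  OUT=(all ⊤)
  B2:  IN=(all ⊤)  OUT=(all ⊤)
  B3:  IN=(all ⊤)  OUT=(all ⊤)
  B4:  IN=(all ⊤)  OUT={f:-; rest ⊤}
  B5:  IN={f:-; rest ⊤}  OUT={b:+, f:-; rest ⊤}
  B6:  IN={b:+, f:-; rest ⊤}  OUT={b:+, f:-; rest ⊤}
  B7:  IN={b:+, f:-; rest ⊤}  OUT={b:+, f:-; rest ⊤}
  B8:  IN={b:+, f:-; rest ⊤}  OUT={b:+, c:-, d:+, f:-; rest ⊤}
  B9:  IN={b:+, f:-; rest ⊤}  OUT={b:+, e:+, f:-; rest ⊤}

Merge at B8: IN[B8] = OUT[B7] = {a: ⊤, b: +, c: ⊤, d: ⊤, e: ⊤, f: -}
Applying B8's transfer function to that IN value gives OUT[B8] (row B8 above).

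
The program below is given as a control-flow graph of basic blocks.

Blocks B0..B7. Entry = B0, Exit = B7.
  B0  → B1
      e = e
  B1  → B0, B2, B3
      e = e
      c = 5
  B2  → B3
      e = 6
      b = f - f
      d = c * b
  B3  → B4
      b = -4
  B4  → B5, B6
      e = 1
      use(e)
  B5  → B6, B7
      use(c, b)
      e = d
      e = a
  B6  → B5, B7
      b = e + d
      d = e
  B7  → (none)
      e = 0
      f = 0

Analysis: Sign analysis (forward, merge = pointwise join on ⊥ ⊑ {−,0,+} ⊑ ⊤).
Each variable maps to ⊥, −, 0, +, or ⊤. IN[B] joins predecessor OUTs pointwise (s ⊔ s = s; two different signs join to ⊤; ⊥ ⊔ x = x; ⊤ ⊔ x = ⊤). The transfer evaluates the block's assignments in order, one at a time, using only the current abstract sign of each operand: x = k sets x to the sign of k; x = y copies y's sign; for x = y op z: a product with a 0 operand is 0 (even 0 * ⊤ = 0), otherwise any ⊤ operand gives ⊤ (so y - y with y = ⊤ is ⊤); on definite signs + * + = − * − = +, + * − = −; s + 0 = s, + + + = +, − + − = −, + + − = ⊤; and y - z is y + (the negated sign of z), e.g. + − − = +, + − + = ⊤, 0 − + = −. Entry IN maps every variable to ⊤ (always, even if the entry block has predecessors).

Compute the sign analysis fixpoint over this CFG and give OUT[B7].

Answer: {a: ⊤, b: ⊤, c: +, d: ⊤, e: 0, f: 0}

Trace:
Per-block solution:
  B0:   IN=(all ⊤)   OUT=(all ⊤)
  B1:   IN=(all ⊤)   OUT={c:+; rest ⊤}
  B2:   IN={c:+; rest ⊤}   OUT={c:+, e:+; rest ⊤}
  B3:   IN={c:+; rest ⊤}   OUT={b:-, c:+; rest ⊤}
  B4:   IN={b:-, c:+; rest ⊤}   OUT={b:-, c:+, e:+; rest ⊤}
  B5:   IN={c:+; rest ⊤}   OUT={c:+; rest ⊤}
  B6:   IN={c:+; rest ⊤}   OUT={c:+; rest ⊤}
  B7:   IN={c:+; rest ⊤}   OUT={c:+, e:0, f:0; rest ⊤}

Merge at B7: IN[B7] = OUT[B5] ⊔ OUT[B6] = {a: ⊤, b: ⊤, c: +, d: ⊤, e: ⊤, f: ⊤}
Applying B7's transfer function to that IN value gives OUT[B7] (row B7 above).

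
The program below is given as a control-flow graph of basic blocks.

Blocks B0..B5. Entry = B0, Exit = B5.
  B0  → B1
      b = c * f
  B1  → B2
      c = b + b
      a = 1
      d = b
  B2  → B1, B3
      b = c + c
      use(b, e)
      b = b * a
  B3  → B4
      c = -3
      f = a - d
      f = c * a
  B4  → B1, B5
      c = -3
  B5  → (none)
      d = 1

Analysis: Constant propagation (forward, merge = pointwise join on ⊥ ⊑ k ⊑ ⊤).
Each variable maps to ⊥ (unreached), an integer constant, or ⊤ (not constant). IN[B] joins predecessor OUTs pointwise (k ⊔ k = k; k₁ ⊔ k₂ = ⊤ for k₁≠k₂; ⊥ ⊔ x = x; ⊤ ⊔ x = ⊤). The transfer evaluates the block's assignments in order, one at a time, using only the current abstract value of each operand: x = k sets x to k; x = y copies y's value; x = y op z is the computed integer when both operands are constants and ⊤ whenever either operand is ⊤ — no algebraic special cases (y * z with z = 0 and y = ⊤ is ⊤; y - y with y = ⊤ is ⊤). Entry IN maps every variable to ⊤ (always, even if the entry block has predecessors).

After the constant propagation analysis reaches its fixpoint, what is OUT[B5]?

Fixpoint table:
  B0: | IN=(all ⊤) | OUT=(all ⊤)
  B1: | IN=(all ⊤) | OUT={a:1; rest ⊤}
  B2: | IN={a:1; rest ⊤} | OUT={a:1; rest ⊤}
  B3: | IN={a:1; rest ⊤} | OUT={a:1, c:-3, f:-3; rest ⊤}
  B4: | IN={a:1, c:-3, f:-3; rest ⊤} | OUT={a:1, c:-3, f:-3; rest ⊤}
  B5: | IN={a:1, c:-3, f:-3; rest ⊤} | OUT={a:1, c:-3, d:1, f:-3; rest ⊤}

Merge at B5: IN[B5] = OUT[B4] = {a: 1, b: ⊤, c: -3, d: ⊤, e: ⊤, f: -3}
Applying B5's transfer function to that IN value gives OUT[B5] (row B5 above).

Answer: {a: 1, b: ⊤, c: -3, d: 1, e: ⊤, f: -3}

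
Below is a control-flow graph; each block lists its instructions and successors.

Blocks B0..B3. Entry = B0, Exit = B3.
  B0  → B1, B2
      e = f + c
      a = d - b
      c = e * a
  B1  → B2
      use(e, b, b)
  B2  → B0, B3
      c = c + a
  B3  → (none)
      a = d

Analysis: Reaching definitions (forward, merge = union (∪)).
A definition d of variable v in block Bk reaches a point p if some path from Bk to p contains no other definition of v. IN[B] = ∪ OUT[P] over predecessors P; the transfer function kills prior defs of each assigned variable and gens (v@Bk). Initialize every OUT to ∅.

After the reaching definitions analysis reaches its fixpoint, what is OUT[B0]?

Answer: {a@B0, c@B0, e@B0}

Derivation:
Converged values:
  B0: | IN={a@B0, c@B2, e@B0} | OUT={a@B0, c@B0, e@B0}
  B1: | IN={a@B0, c@B0, e@B0} | OUT={a@B0, c@B0, e@B0}
  B2: | IN={a@B0, c@B0, e@B0} | OUT={a@B0, c@B2, e@B0}
  B3: | IN={a@B0, c@B2, e@B0} | OUT={a@B3, c@B2, e@B0}

Merge at B0 (entry node, so the boundary value {} is joined with the incoming edge(s)): IN[B0] = {} ⊔ OUT[B2] = {a@B0, c@B2, e@B0}
Applying B0's transfer function to that IN value gives OUT[B0] (row B0 above).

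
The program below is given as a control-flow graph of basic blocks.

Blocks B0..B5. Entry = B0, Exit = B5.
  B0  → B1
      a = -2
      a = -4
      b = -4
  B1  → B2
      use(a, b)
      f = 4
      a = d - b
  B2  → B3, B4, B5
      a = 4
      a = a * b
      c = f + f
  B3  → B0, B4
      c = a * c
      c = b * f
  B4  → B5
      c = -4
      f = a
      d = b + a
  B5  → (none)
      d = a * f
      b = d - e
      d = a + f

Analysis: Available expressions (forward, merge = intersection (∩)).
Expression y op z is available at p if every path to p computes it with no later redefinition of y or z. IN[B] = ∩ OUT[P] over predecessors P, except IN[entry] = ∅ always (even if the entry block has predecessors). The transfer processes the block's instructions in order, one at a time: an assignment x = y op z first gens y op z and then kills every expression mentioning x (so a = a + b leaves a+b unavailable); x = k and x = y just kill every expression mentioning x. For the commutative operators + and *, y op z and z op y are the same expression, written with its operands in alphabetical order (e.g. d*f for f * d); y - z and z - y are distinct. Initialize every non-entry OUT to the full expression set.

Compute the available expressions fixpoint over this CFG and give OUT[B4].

Converged values:
  B0:  IN={}  OUT={}
  B1:  IN={}  OUT={d-b}
  B2:  IN={d-b}  OUT={d-b, f+f}
  B3:  IN={d-b, f+f}  OUT={b*f, d-b, f+f}
  B4:  IN={d-b, f+f}  OUT={a+b}
  B5:  IN={}  OUT={a*f, a+f}

Merge at B4: IN[B4] = OUT[B2] ∩ OUT[B3] = {d-b, f+f}
Applying B4's transfer function to that IN value gives OUT[B4] (row B4 above).

Answer: {a+b}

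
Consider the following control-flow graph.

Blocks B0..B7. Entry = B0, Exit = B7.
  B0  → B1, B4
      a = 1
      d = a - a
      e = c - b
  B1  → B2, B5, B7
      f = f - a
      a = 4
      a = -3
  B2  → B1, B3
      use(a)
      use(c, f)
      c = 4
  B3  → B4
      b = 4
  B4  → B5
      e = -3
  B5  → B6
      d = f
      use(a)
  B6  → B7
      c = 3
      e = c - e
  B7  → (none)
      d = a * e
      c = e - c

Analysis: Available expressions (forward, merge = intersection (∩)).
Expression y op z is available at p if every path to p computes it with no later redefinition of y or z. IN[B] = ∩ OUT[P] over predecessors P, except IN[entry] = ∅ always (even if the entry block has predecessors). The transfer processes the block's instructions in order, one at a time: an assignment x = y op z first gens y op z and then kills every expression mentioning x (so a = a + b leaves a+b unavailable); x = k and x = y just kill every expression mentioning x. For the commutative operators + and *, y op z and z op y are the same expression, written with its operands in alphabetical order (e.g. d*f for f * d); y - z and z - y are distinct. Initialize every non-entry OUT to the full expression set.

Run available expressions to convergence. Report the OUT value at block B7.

Converged values:
  B0:  IN={}  OUT={a-a, c-b}
  B1:  IN={}  OUT={}
  B2:  IN={}  OUT={}
  B3:  IN={}  OUT={}
  B4:  IN={}  OUT={}
  B5:  IN={}  OUT={}
  B6:  IN={}  OUT={}
  B7:  IN={}  OUT={a*e}

Merge at B7: IN[B7] = OUT[B1] ∩ OUT[B6] = {}
Applying B7's transfer function to that IN value gives OUT[B7] (row B7 above).

Answer: {a*e}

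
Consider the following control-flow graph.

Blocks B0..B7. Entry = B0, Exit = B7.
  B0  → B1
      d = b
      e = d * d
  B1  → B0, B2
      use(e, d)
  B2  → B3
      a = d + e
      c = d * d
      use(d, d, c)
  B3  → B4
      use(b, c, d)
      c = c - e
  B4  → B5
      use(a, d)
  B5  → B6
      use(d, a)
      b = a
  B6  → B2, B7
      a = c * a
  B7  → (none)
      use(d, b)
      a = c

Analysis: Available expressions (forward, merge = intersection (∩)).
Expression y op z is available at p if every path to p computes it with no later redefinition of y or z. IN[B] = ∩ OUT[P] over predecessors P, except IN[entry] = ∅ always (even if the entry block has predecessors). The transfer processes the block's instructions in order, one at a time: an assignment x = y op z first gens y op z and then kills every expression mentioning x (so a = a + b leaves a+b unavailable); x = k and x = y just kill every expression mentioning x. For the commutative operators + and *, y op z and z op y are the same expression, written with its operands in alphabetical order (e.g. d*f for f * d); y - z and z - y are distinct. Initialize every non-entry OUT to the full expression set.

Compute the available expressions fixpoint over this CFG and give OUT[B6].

Fixpoint table:
  B0:  IN={}  OUT={d*d}
  B1:  IN={d*d}  OUT={d*d}
  B2:  IN={d*d}  OUT={d*d, d+e}
  B3:  IN={d*d, d+e}  OUT={d*d, d+e}
  B4:  IN={d*d, d+e}  OUT={d*d, d+e}
  B5:  IN={d*d, d+e}  OUT={d*d, d+e}
  B6:  IN={d*d, d+e}  OUT={d*d, d+e}
  B7:  IN={d*d, d+e}  OUT={d*d, d+e}

Merge at B6: IN[B6] = OUT[B5] = {d*d, d+e}
Applying B6's transfer function to that IN value gives OUT[B6] (row B6 above).

Answer: {d*d, d+e}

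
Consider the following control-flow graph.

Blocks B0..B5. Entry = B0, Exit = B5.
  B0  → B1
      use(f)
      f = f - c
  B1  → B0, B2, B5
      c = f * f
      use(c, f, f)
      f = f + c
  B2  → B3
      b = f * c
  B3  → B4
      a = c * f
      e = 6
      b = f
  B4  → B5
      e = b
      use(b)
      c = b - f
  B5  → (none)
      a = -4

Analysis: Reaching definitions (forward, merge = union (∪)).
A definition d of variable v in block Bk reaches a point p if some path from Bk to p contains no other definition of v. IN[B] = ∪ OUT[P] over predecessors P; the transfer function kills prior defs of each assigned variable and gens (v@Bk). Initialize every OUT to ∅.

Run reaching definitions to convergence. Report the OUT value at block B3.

Answer: {a@B3, b@B3, c@B1, e@B3, f@B1}

Derivation:
Converged values:
  B0:   IN={c@B1, f@B1}   OUT={c@B1, f@B0}
  B1:   IN={c@B1, f@B0}   OUT={c@B1, f@B1}
  B2:   IN={c@B1, f@B1}   OUT={b@B2, c@B1, f@B1}
  B3:   IN={b@B2, c@B1, f@B1}   OUT={a@B3, b@B3, c@B1, e@B3, f@B1}
  B4:   IN={a@B3, b@B3, c@B1, e@B3, f@B1}   OUT={a@B3, b@B3, c@B4, e@B4, f@B1}
  B5:   IN={a@B3, b@B3, c@B1, c@B4, e@B4, f@B1}   OUT={a@B5, b@B3, c@B1, c@B4, e@B4, f@B1}

Merge at B3: IN[B3] = OUT[B2] = {b@B2, c@B1, f@B1}
Applying B3's transfer function to that IN value gives OUT[B3] (row B3 above).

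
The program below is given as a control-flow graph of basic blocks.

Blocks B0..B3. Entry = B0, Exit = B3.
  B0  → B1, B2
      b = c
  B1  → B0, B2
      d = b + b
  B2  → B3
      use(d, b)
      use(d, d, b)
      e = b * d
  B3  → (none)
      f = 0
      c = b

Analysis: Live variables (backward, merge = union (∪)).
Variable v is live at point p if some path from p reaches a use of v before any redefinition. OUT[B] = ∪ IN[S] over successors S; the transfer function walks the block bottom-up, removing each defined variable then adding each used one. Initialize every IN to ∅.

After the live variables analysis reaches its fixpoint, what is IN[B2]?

Answer: {b, d}

Trace:
Converged values:
  B0: | IN={c, d} | OUT={b, c, d}
  B1: | IN={b, c} | OUT={b, c, d}
  B2: | IN={b, d} | OUT={b}
  B3: | IN={b} | OUT={}

Merge at B2: OUT[B2] = IN[B3] = {b}
Applying B2's transfer function to that OUT value gives IN[B2] (row B2 above).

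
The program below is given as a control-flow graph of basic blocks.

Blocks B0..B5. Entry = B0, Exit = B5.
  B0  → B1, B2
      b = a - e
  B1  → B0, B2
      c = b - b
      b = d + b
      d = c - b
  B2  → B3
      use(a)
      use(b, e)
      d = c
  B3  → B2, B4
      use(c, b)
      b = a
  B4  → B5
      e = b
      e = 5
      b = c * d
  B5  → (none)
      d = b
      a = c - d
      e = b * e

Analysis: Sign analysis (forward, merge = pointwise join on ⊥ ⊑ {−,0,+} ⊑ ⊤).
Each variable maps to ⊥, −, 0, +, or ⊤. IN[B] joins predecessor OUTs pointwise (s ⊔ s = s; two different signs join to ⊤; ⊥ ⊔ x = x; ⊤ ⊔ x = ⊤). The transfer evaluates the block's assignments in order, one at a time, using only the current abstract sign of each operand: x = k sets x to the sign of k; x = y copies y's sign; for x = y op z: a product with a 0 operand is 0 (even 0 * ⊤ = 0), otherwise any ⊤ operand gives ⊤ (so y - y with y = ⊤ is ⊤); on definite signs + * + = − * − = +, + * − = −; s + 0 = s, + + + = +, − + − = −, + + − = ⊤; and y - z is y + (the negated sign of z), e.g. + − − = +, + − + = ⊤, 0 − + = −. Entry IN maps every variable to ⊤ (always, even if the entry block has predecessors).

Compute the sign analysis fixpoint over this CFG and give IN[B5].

Per-block solution:
  B0: | IN=(all ⊤) | OUT=(all ⊤)
  B1: | IN=(all ⊤) | OUT=(all ⊤)
  B2: | IN=(all ⊤) | OUT=(all ⊤)
  B3: | IN=(all ⊤) | OUT=(all ⊤)
  B4: | IN=(all ⊤) | OUT={e:+; rest ⊤}
  B5: | IN={e:+; rest ⊤} | OUT=(all ⊤)

Merge at B5: IN[B5] = OUT[B4] = {a: ⊤, b: ⊤, c: ⊤, d: ⊤, e: +, f: ⊤}

Answer: {a: ⊤, b: ⊤, c: ⊤, d: ⊤, e: +, f: ⊤}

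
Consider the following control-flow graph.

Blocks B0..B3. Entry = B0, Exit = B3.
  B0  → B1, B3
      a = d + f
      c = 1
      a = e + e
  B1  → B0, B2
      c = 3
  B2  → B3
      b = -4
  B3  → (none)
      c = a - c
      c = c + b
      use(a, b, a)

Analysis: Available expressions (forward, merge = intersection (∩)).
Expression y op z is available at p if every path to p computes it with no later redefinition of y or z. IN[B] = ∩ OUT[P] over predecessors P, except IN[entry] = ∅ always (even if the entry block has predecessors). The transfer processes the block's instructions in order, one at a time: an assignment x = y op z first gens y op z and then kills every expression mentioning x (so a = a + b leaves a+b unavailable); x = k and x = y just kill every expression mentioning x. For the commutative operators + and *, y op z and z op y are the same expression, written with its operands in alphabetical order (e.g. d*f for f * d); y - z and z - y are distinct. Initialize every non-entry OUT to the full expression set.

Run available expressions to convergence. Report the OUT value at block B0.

Fixpoint table:
  B0:   IN={}   OUT={d+f, e+e}
  B1:   IN={d+f, e+e}   OUT={d+f, e+e}
  B2:   IN={d+f, e+e}   OUT={d+f, e+e}
  B3:   IN={d+f, e+e}   OUT={d+f, e+e}

Merge at B0 (entry node, so the boundary value {} is joined with the incoming edge(s)): IN[B0] = {} ∩ OUT[B1] = {}
Applying B0's transfer function to that IN value gives OUT[B0] (row B0 above).

Answer: {d+f, e+e}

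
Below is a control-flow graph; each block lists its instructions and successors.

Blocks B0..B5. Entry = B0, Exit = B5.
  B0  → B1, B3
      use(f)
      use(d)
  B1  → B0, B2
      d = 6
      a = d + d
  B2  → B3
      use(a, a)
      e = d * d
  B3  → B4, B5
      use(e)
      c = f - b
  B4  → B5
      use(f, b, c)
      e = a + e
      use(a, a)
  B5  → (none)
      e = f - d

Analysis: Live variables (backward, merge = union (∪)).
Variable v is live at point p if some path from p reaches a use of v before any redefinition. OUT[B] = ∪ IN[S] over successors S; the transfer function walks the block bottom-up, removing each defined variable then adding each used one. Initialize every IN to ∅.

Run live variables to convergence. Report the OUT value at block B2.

Answer: {a, b, d, e, f}

Derivation:
Per-block solution:
  B0:   IN={a, b, d, e, f}   OUT={a, b, d, e, f}
  B1:   IN={b, e, f}   OUT={a, b, d, e, f}
  B2:   IN={a, b, d, f}   OUT={a, b, d, e, f}
  B3:   IN={a, b, d, e, f}   OUT={a, b, c, d, e, f}
  B4:   IN={a, b, c, d, e, f}   OUT={d, f}
  B5:   IN={d, f}   OUT={}

Merge at B2: OUT[B2] = IN[B3] = {a, b, d, e, f}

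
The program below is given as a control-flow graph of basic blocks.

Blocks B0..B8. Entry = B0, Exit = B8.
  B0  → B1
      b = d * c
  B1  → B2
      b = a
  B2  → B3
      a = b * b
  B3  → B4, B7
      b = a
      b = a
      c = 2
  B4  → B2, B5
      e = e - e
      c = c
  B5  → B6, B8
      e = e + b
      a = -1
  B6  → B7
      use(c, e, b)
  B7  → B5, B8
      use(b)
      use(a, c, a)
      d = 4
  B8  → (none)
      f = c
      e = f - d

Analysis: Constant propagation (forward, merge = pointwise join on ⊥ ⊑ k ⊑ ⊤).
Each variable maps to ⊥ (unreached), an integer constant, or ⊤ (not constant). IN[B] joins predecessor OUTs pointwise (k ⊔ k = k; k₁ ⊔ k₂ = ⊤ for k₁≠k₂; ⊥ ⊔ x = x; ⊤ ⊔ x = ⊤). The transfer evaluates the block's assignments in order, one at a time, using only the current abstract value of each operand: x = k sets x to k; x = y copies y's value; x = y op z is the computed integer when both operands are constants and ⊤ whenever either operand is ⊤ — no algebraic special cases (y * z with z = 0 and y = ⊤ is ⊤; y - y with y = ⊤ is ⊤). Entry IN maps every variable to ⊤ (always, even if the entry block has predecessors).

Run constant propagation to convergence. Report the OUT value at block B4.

Per-block solution:
  B0:   IN=(all ⊤)   OUT=(all ⊤)
  B1:   IN=(all ⊤)   OUT=(all ⊤)
  B2:   IN=(all ⊤)   OUT=(all ⊤)
  B3:   IN=(all ⊤)   OUT={c:2; rest ⊤}
  B4:   IN={c:2; rest ⊤}   OUT={c:2; rest ⊤}
  B5:   IN={c:2; rest ⊤}   OUT={a:-1, c:2; rest ⊤}
  B6:   IN={a:-1, c:2; rest ⊤}   OUT={a:-1, c:2; rest ⊤}
  B7:   IN={c:2; rest ⊤}   OUT={c:2, d:4; rest ⊤}
  B8:   IN={c:2; rest ⊤}   OUT={c:2, f:2; rest ⊤}

Merge at B4: IN[B4] = OUT[B3] = {a: ⊤, b: ⊤, c: 2, d: ⊤, e: ⊤, f: ⊤}
Applying B4's transfer function to that IN value gives OUT[B4] (row B4 above).

Answer: {a: ⊤, b: ⊤, c: 2, d: ⊤, e: ⊤, f: ⊤}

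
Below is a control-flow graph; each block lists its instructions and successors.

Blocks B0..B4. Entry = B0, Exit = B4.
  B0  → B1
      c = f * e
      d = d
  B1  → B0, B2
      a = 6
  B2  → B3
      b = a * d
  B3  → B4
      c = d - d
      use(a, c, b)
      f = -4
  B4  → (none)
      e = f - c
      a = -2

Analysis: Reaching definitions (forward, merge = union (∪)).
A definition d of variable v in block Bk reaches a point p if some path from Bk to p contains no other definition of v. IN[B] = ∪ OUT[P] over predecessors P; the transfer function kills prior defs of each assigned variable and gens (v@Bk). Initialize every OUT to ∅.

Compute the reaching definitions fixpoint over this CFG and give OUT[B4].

Answer: {a@B4, b@B2, c@B3, d@B0, e@B4, f@B3}

Trace:
Fixpoint table:
  B0:   IN={a@B1, c@B0, d@B0}   OUT={a@B1, c@B0, d@B0}
  B1:   IN={a@B1, c@B0, d@B0}   OUT={a@B1, c@B0, d@B0}
  B2:   IN={a@B1, c@B0, d@B0}   OUT={a@B1, b@B2, c@B0, d@B0}
  B3:   IN={a@B1, b@B2, c@B0, d@B0}   OUT={a@B1, b@B2, c@B3, d@B0, f@B3}
  B4:   IN={a@B1, b@B2, c@B3, d@B0, f@B3}   OUT={a@B4, b@B2, c@B3, d@B0, e@B4, f@B3}

Merge at B4: IN[B4] = OUT[B3] = {a@B1, b@B2, c@B3, d@B0, f@B3}
Applying B4's transfer function to that IN value gives OUT[B4] (row B4 above).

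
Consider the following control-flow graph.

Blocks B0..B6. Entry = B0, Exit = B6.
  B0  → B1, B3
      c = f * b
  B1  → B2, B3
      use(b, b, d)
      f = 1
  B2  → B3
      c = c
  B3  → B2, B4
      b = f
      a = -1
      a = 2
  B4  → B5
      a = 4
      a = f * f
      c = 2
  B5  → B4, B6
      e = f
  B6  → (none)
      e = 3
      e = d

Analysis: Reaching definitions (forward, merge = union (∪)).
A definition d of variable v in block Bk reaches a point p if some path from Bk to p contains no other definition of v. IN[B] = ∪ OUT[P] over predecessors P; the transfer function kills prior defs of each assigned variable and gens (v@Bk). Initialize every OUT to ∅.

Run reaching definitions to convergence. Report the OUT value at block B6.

Answer: {a@B4, b@B3, c@B4, e@B6, f@B1}

Working:
Per-block solution:
  B0:  IN={}  OUT={c@B0}
  B1:  IN={c@B0}  OUT={c@B0, f@B1}
  B2:  IN={a@B3, b@B3, c@B0, c@B2, f@B1}  OUT={a@B3, b@B3, c@B2, f@B1}
  B3:  IN={a@B3, b@B3, c@B0, c@B2, f@B1}  OUT={a@B3, b@B3, c@B0, c@B2, f@B1}
  B4:  IN={a@B3, a@B4, b@B3, c@B0, c@B2, c@B4, e@B5, f@B1}  OUT={a@B4, b@B3, c@B4, e@B5, f@B1}
  B5:  IN={a@B4, b@B3, c@B4, e@B5, f@B1}  OUT={a@B4, b@B3, c@B4, e@B5, f@B1}
  B6:  IN={a@B4, b@B3, c@B4, e@B5, f@B1}  OUT={a@B4, b@B3, c@B4, e@B6, f@B1}

Merge at B6: IN[B6] = OUT[B5] = {a@B4, b@B3, c@B4, e@B5, f@B1}
Applying B6's transfer function to that IN value gives OUT[B6] (row B6 above).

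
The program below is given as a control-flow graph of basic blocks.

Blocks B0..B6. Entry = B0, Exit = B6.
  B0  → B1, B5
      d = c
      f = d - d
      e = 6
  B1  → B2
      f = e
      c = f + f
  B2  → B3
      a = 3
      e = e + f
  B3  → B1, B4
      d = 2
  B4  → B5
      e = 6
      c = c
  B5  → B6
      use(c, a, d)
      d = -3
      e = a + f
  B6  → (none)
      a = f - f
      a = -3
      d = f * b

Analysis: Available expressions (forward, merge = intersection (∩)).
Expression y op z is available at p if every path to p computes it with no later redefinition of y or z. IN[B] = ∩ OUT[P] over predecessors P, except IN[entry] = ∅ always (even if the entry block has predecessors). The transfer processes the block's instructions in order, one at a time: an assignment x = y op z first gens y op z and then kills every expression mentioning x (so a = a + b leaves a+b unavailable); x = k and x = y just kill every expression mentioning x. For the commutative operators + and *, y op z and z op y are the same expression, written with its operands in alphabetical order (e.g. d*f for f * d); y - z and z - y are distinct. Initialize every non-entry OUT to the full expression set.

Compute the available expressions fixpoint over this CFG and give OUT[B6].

Fixpoint table:
  B0:  IN={}  OUT={d-d}
  B1:  IN={}  OUT={f+f}
  B2:  IN={f+f}  OUT={f+f}
  B3:  IN={f+f}  OUT={f+f}
  B4:  IN={f+f}  OUT={f+f}
  B5:  IN={}  OUT={a+f}
  B6:  IN={a+f}  OUT={b*f, f-f}

Merge at B6: IN[B6] = OUT[B5] = {a+f}
Applying B6's transfer function to that IN value gives OUT[B6] (row B6 above).

Answer: {b*f, f-f}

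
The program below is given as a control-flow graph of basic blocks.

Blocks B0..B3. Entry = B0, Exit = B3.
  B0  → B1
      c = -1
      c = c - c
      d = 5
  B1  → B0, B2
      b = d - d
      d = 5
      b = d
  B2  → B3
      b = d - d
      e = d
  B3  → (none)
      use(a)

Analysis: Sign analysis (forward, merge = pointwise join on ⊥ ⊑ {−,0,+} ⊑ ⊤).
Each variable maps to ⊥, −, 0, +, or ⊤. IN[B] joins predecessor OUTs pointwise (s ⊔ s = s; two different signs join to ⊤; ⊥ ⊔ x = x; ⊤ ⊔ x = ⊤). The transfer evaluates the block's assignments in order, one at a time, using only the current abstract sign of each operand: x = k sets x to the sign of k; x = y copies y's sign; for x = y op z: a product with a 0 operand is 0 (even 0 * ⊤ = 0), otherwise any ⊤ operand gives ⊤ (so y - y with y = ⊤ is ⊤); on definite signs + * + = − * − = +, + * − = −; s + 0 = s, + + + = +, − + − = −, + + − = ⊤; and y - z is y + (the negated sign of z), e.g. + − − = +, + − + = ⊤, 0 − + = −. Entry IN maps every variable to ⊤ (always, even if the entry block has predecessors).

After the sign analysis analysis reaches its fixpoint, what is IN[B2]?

Answer: {a: ⊤, b: +, c: ⊤, d: +, e: ⊤, f: ⊤}

Working:
Per-block solution:
  B0:  IN=(all ⊤)  OUT={d:+; rest ⊤}
  B1:  IN={d:+; rest ⊤}  OUT={b:+, d:+; rest ⊤}
  B2:  IN={b:+, d:+; rest ⊤}  OUT={d:+, e:+; rest ⊤}
  B3:  IN={d:+, e:+; rest ⊤}  OUT={d:+, e:+; rest ⊤}

Merge at B2: IN[B2] = OUT[B1] = {a: ⊤, b: +, c: ⊤, d: +, e: ⊤, f: ⊤}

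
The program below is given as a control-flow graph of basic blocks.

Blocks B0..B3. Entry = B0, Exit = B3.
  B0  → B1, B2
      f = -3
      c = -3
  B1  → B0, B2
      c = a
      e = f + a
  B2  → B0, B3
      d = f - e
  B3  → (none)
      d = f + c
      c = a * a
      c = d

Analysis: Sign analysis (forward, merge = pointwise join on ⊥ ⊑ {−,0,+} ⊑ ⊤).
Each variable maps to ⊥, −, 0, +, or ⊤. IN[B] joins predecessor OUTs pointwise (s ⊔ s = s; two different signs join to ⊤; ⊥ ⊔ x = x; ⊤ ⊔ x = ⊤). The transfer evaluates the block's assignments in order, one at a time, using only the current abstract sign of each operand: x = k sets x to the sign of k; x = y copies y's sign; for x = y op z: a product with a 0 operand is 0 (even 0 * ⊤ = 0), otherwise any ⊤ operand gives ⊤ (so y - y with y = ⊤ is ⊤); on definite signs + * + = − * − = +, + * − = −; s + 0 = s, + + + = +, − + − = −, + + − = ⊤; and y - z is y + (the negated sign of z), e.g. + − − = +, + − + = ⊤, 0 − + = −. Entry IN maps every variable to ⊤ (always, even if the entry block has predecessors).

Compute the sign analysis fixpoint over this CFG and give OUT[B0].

Per-block solution:
  B0:  IN=(all ⊤)  OUT={c:-, f:-; rest ⊤}
  B1:  IN={c:-, f:-; rest ⊤}  OUT={f:-; rest ⊤}
  B2:  IN={f:-; rest ⊤}  OUT={f:-; rest ⊤}
  B3:  IN={f:-; rest ⊤}  OUT={f:-; rest ⊤}

Merge at B0 (entry node, so the boundary value (all ⊤) is joined with the incoming edge(s)): IN[B0] = (all ⊤) ⊔ OUT[B1] ⊔ OUT[B2] = {a: ⊤, b: ⊤, c: ⊤, d: ⊤, e: ⊤, f: ⊤}
Applying B0's transfer function to that IN value gives OUT[B0] (row B0 above).

Answer: {a: ⊤, b: ⊤, c: -, d: ⊤, e: ⊤, f: -}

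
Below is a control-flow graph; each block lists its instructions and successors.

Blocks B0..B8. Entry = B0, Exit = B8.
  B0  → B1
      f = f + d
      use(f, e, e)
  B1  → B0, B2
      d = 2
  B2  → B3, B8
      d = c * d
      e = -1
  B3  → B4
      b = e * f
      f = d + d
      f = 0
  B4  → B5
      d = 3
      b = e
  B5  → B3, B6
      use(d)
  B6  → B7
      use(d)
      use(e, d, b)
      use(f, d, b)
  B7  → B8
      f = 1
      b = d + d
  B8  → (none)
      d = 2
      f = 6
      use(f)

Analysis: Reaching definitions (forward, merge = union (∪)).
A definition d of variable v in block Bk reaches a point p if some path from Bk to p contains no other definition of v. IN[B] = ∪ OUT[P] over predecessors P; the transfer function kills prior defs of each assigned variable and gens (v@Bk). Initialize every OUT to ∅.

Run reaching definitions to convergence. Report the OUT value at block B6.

Answer: {b@B4, d@B4, e@B2, f@B3}

Trace:
Per-block solution:
  B0:   IN={d@B1, f@B0}   OUT={d@B1, f@B0}
  B1:   IN={d@B1, f@B0}   OUT={d@B1, f@B0}
  B2:   IN={d@B1, f@B0}   OUT={d@B2, e@B2, f@B0}
  B3:   IN={b@B4, d@B2, d@B4, e@B2, f@B0, f@B3}   OUT={b@B3, d@B2, d@B4, e@B2, f@B3}
  B4:   IN={b@B3, d@B2, d@B4, e@B2, f@B3}   OUT={b@B4, d@B4, e@B2, f@B3}
  B5:   IN={b@B4, d@B4, e@B2, f@B3}   OUT={b@B4, d@B4, e@B2, f@B3}
  B6:   IN={b@B4, d@B4, e@B2, f@B3}   OUT={b@B4, d@B4, e@B2, f@B3}
  B7:   IN={b@B4, d@B4, e@B2, f@B3}   OUT={b@B7, d@B4, e@B2, f@B7}
  B8:   IN={b@B7, d@B2, d@B4, e@B2, f@B0, f@B7}   OUT={b@B7, d@B8, e@B2, f@B8}

Merge at B6: IN[B6] = OUT[B5] = {b@B4, d@B4, e@B2, f@B3}
Applying B6's transfer function to that IN value gives OUT[B6] (row B6 above).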